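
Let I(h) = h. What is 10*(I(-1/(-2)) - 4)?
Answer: -35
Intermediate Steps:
10*(I(-1/(-2)) - 4) = 10*(-1/(-2) - 4) = 10*(-1*(-½) - 4) = 10*(½ - 4) = 10*(-7/2) = -35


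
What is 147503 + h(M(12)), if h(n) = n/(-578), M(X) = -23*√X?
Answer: 147503 + 23*√3/289 ≈ 1.4750e+5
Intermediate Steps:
h(n) = -n/578 (h(n) = n*(-1/578) = -n/578)
147503 + h(M(12)) = 147503 - (-23)*√12/578 = 147503 - (-23)*2*√3/578 = 147503 - (-23)*√3/289 = 147503 + 23*√3/289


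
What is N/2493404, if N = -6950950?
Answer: -3475475/1246702 ≈ -2.7877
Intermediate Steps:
N/2493404 = -6950950/2493404 = -6950950*1/2493404 = -3475475/1246702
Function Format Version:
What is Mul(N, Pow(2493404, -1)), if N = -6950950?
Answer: Rational(-3475475, 1246702) ≈ -2.7877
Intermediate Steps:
Mul(N, Pow(2493404, -1)) = Mul(-6950950, Pow(2493404, -1)) = Mul(-6950950, Rational(1, 2493404)) = Rational(-3475475, 1246702)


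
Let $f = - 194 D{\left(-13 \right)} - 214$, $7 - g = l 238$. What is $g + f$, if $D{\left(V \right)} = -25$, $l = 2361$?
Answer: $-557275$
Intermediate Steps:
$g = -561911$ ($g = 7 - 2361 \cdot 238 = 7 - 561918 = -561911$)
$f = 4636$ ($f = \left(-194\right) \left(-25\right) - 214 = 4850 - 214 = 4636$)
$g + f = -561911 + 4636 = -557275$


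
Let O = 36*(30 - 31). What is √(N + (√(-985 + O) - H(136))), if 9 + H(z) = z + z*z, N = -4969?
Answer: √(-23592 + I*√1021) ≈ 0.104 + 153.6*I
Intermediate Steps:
O = -36 (O = 36*(-1) = -36)
H(z) = -9 + z + z² (H(z) = -9 + (z + z*z) = -9 + (z + z²) = -9 + z + z²)
√(N + (√(-985 + O) - H(136))) = √(-4969 + (√(-985 - 36) - (-9 + 136 + 136²))) = √(-4969 + (√(-1021) - (-9 + 136 + 18496))) = √(-4969 + (I*√1021 - 1*18623)) = √(-4969 + (I*√1021 - 18623)) = √(-4969 + (-18623 + I*√1021)) = √(-23592 + I*√1021)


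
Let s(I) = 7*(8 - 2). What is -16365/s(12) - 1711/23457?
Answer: -18283127/46914 ≈ -389.72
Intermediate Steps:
s(I) = 42 (s(I) = 7*6 = 42)
-16365/s(12) - 1711/23457 = -16365/42 - 1711/23457 = -16365*1/42 - 1711*1/23457 = -5455/14 - 1711/23457 = -18283127/46914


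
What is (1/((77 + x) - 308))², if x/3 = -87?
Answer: 1/242064 ≈ 4.1311e-6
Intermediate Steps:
x = -261 (x = 3*(-87) = -261)
(1/((77 + x) - 308))² = (1/((77 - 261) - 308))² = (1/(-184 - 308))² = (1/(-492))² = (-1/492)² = 1/242064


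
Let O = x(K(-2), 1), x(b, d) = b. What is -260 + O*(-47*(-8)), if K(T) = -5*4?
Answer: -7780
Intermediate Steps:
K(T) = -20
O = -20
-260 + O*(-47*(-8)) = -260 - (-940)*(-8) = -260 - 20*376 = -260 - 7520 = -7780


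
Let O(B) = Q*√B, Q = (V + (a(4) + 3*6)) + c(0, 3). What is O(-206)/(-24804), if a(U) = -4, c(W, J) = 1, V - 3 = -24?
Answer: I*√206/4134 ≈ 0.0034719*I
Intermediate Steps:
V = -21 (V = 3 - 24 = -21)
Q = -6 (Q = (-21 + (-4 + 3*6)) + 1 = (-21 + (-4 + 18)) + 1 = (-21 + 14) + 1 = -7 + 1 = -6)
O(B) = -6*√B
O(-206)/(-24804) = -6*I*√206/(-24804) = -6*I*√206*(-1/24804) = I*√206/4134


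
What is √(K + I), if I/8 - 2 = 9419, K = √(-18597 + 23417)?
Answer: √(75368 + 2*√1205) ≈ 274.66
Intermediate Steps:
K = 2*√1205 (K = √4820 = 2*√1205 ≈ 69.426)
I = 75368 (I = 16 + 8*9419 = 16 + 75352 = 75368)
√(K + I) = √(2*√1205 + 75368) = √(75368 + 2*√1205)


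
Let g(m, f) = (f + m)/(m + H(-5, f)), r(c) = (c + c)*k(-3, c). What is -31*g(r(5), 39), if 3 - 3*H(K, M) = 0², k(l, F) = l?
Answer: 279/29 ≈ 9.6207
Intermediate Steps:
H(K, M) = 1 (H(K, M) = 1 - ⅓*0² = 1 - ⅓*0 = 1 + 0 = 1)
r(c) = -6*c (r(c) = (c + c)*(-3) = (2*c)*(-3) = -6*c)
g(m, f) = (f + m)/(1 + m) (g(m, f) = (f + m)/(m + 1) = (f + m)/(1 + m))
-31*g(r(5), 39) = -31*(39 - 6*5)/(1 - 6*5) = -31*(39 - 30)/(1 - 30) = -31*9/(-29) = -(-31)*9/29 = -31*(-9/29) = 279/29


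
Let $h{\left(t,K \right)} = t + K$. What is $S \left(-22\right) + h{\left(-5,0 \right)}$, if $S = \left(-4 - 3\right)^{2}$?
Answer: $-1083$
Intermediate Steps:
$S = 49$ ($S = \left(-7\right)^{2} = 49$)
$h{\left(t,K \right)} = K + t$
$S \left(-22\right) + h{\left(-5,0 \right)} = 49 \left(-22\right) + \left(0 - 5\right) = -1078 - 5 = -1083$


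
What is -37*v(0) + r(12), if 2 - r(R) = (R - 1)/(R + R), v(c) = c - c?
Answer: 37/24 ≈ 1.5417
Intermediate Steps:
v(c) = 0
r(R) = 2 - (-1 + R)/(2*R) (r(R) = 2 - (R - 1)/(R + R) = 2 - (-1 + R)/(2*R))
-37*v(0) + r(12) = -37*0 + (½)*(1 + 3*12)/12 = 0 + (½)*(1/12)*(1 + 36) = 0 + (½)*(1/12)*37 = 0 + 37/24 = 37/24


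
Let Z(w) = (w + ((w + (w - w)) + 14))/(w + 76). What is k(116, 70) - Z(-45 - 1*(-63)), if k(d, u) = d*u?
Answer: 381615/47 ≈ 8119.5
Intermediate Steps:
Z(w) = (14 + 2*w)/(76 + w) (Z(w) = (w + ((w + 0) + 14))/(76 + w) = (w + (w + 14))/(76 + w) = (w + (14 + w))/(76 + w) = (14 + 2*w)/(76 + w))
k(116, 70) - Z(-45 - 1*(-63)) = 116*70 - 2*(7 + (-45 - 1*(-63)))/(76 + (-45 - 1*(-63))) = 8120 - 2*(7 + (-45 + 63))/(76 + (-45 + 63)) = 8120 - 2*(7 + 18)/(76 + 18) = 8120 - 2*25/94 = 8120 - 1*25/47 = 8120 - 25/47 = 381615/47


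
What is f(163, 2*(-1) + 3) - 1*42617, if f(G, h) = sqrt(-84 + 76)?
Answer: -42617 + 2*I*sqrt(2) ≈ -42617.0 + 2.8284*I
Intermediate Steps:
f(G, h) = 2*I*sqrt(2) (f(G, h) = sqrt(-8) = 2*I*sqrt(2))
f(163, 2*(-1) + 3) - 1*42617 = 2*I*sqrt(2) - 1*42617 = 2*I*sqrt(2) - 42617 = -42617 + 2*I*sqrt(2)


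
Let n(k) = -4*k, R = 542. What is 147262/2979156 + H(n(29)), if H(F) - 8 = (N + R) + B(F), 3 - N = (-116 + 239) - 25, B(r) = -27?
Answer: 637613015/1489578 ≈ 428.05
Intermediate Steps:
N = -95 (N = 3 - ((-116 + 239) - 25) = 3 - (123 - 25) = 3 - 1*98 = 3 - 98 = -95)
H(F) = 428 (H(F) = 8 + ((-95 + 542) - 27) = 8 + (447 - 27) = 8 + 420 = 428)
147262/2979156 + H(n(29)) = 147262/2979156 + 428 = 147262*(1/2979156) + 428 = 73631/1489578 + 428 = 637613015/1489578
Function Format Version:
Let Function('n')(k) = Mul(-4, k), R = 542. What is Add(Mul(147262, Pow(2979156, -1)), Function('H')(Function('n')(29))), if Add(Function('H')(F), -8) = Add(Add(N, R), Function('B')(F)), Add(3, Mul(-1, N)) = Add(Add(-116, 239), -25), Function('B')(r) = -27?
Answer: Rational(637613015, 1489578) ≈ 428.05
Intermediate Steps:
N = -95 (N = Add(3, Mul(-1, Add(Add(-116, 239), -25))) = Add(3, Mul(-1, Add(123, -25))) = Add(3, Mul(-1, 98)) = Add(3, -98) = -95)
Function('H')(F) = 428 (Function('H')(F) = Add(8, Add(Add(-95, 542), -27)) = Add(8, Add(447, -27)) = Add(8, 420) = 428)
Add(Mul(147262, Pow(2979156, -1)), Function('H')(Function('n')(29))) = Add(Mul(147262, Pow(2979156, -1)), 428) = Add(Mul(147262, Rational(1, 2979156)), 428) = Add(Rational(73631, 1489578), 428) = Rational(637613015, 1489578)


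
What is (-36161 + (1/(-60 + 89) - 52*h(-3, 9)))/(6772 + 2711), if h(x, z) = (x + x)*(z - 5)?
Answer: -337492/91669 ≈ -3.6816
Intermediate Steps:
h(x, z) = 2*x*(-5 + z) (h(x, z) = (2*x)*(-5 + z) = 2*x*(-5 + z))
(-36161 + (1/(-60 + 89) - 52*h(-3, 9)))/(6772 + 2711) = (-36161 + (1/(-60 + 89) - 104*(-3)*(-5 + 9)))/(6772 + 2711) = (-36161 + (1/29 - 104*(-3)*4))/9483 = (-36161 + (1/29 - 52*(-24)))*(1/9483) = (-36161 + (1/29 + 1248))*(1/9483) = (-36161 + 36193/29)*(1/9483) = -1012476/29*1/9483 = -337492/91669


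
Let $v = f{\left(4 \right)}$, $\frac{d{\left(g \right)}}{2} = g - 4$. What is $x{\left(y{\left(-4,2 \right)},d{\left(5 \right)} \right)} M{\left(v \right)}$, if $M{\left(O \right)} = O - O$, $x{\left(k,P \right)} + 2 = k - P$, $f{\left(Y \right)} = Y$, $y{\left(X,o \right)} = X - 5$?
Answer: $0$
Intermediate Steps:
$y{\left(X,o \right)} = -5 + X$
$d{\left(g \right)} = -8 + 2 g$ ($d{\left(g \right)} = 2 \left(g - 4\right) = 2 \left(-4 + g\right) = -8 + 2 g$)
$v = 4$
$x{\left(k,P \right)} = -2 + k - P$ ($x{\left(k,P \right)} = -2 - \left(P - k\right) = -2 + k - P$)
$M{\left(O \right)} = 0$
$x{\left(y{\left(-4,2 \right)},d{\left(5 \right)} \right)} M{\left(v \right)} = \left(-2 - 9 - \left(-8 + 2 \cdot 5\right)\right) 0 = \left(-2 - 9 - \left(-8 + 10\right)\right) 0 = \left(-2 - 9 - 2\right) 0 = \left(-13\right) 0 = 0$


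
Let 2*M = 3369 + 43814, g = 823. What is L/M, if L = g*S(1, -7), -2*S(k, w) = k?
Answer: -823/47183 ≈ -0.017443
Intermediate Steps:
S(k, w) = -k/2
M = 47183/2 (M = (3369 + 43814)/2 = (1/2)*47183 = 47183/2 ≈ 23592.)
L = -823/2 (L = 823*(-1/2*1) = 823*(-1/2) = -823/2 ≈ -411.50)
L/M = -823/(2*47183/2) = -823/2*2/47183 = -823/47183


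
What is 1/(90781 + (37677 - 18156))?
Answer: 1/110302 ≈ 9.0660e-6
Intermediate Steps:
1/(90781 + (37677 - 18156)) = 1/(90781 + 19521) = 1/110302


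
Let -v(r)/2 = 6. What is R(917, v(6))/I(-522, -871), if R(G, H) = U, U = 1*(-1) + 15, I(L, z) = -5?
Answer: -14/5 ≈ -2.8000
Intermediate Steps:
v(r) = -12 (v(r) = -2*6 = -12)
U = 14 (U = -1 + 15 = 14)
R(G, H) = 14
R(917, v(6))/I(-522, -871) = 14/(-5) = 14*(-⅕) = -14/5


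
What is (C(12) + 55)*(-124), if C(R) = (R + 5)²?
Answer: -42656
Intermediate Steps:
C(R) = (5 + R)²
(C(12) + 55)*(-124) = ((5 + 12)² + 55)*(-124) = (17² + 55)*(-124) = (289 + 55)*(-124) = 344*(-124) = -42656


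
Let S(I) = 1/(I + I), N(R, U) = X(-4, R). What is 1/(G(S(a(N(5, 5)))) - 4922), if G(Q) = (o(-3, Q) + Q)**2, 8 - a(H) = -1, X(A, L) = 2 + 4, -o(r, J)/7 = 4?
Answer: -324/1341719 ≈ -0.00024148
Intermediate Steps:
o(r, J) = -28 (o(r, J) = -7*4 = -28)
X(A, L) = 6
N(R, U) = 6
a(H) = 9 (a(H) = 8 - 1*(-1) = 8 + 1 = 9)
S(I) = 1/(2*I)
G(Q) = (-28 + Q)**2
1/(G(S(a(N(5, 5)))) - 4922) = 1/((-28 + (1/2)/9)**2 - 4922) = 1/((-28 + (1/2)*(1/9))**2 - 4922) = 1/((-28 + 1/18)**2 - 4922) = 1/((-503/18)**2 - 4922) = 1/(253009/324 - 4922) = 1/(-1341719/324) = -324/1341719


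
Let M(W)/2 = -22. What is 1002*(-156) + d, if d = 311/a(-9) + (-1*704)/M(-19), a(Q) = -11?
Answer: -1719567/11 ≈ -1.5632e+5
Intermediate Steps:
M(W) = -44 (M(W) = 2*(-22) = -44)
d = -135/11 (d = 311/(-11) - 1*704/(-44) = 311*(-1/11) - 704*(-1/44) = -311/11 + 16 = -135/11 ≈ -12.273)
1002*(-156) + d = 1002*(-156) - 135/11 = -156312 - 135/11 = -1719567/11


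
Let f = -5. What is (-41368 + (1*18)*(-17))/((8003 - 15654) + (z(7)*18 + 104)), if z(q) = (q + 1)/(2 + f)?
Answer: 41674/7595 ≈ 5.4870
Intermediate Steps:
z(q) = -⅓ - q/3 (z(q) = (q + 1)/(2 - 5) = (1 + q)/(-3) = (1 + q)*(-⅓) = -⅓ - q/3)
(-41368 + (1*18)*(-17))/((8003 - 15654) + (z(7)*18 + 104)) = (-41368 + (1*18)*(-17))/((8003 - 15654) + ((-⅓ - ⅓*7)*18 + 104)) = (-41368 + 18*(-17))/(-7651 + ((-⅓ - 7/3)*18 + 104)) = (-41368 - 306)/(-7651 + (-8/3*18 + 104)) = -41674/(-7651 + (-48 + 104)) = -41674/(-7651 + 56) = -41674/(-7595) = -41674*(-1/7595) = 41674/7595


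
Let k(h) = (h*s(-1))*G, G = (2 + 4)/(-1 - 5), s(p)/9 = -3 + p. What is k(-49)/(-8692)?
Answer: 441/2173 ≈ 0.20295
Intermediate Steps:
s(p) = -27 + 9*p (s(p) = 9*(-3 + p) = -27 + 9*p)
G = -1 (G = 6/(-6) = 6*(-1/6) = -1)
k(h) = 36*h (k(h) = (h*(-27 + 9*(-1)))*(-1) = (h*(-27 - 9))*(-1) = (h*(-36))*(-1) = -36*h*(-1) = 36*h)
k(-49)/(-8692) = (36*(-49))/(-8692) = -1764*(-1/8692) = 441/2173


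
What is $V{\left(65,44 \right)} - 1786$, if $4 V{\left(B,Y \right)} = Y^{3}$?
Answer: $19510$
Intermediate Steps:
$V{\left(B,Y \right)} = \frac{Y^{3}}{4}$
$V{\left(65,44 \right)} - 1786 = \frac{44^{3}}{4} - 1786 = \frac{1}{4} \cdot 85184 - 1786 = 21296 - 1786 = 19510$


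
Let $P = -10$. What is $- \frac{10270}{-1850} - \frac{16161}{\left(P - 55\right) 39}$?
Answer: $\frac{372882}{31265} \approx 11.926$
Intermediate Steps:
$- \frac{10270}{-1850} - \frac{16161}{\left(P - 55\right) 39} = - \frac{10270}{-1850} - \frac{16161}{\left(-10 - 55\right) 39} = \left(-10270\right) \left(- \frac{1}{1850}\right) - \frac{16161}{\left(-65\right) 39} = \frac{1027}{185} - \frac{16161}{-2535} = \frac{1027}{185} - - \frac{5387}{845} = \frac{1027}{185} + \frac{5387}{845} = \frac{372882}{31265}$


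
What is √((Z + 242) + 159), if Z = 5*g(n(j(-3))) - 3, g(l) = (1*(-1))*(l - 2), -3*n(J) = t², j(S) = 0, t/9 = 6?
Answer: 2*√1317 ≈ 72.581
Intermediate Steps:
t = 54 (t = 9*6 = 54)
n(J) = -972 (n(J) = -⅓*54² = -⅓*2916 = -972)
g(l) = 2 - l (g(l) = -(-2 + l) = 2 - l)
Z = 4867 (Z = 5*(2 - 1*(-972)) - 3 = 5*(2 + 972) - 3 = 5*974 - 3 = 4870 - 3 = 4867)
√((Z + 242) + 159) = √((4867 + 242) + 159) = √(5109 + 159) = √5268 = 2*√1317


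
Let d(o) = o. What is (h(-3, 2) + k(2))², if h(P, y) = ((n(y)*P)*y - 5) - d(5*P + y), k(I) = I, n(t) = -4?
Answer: 1156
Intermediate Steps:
h(P, y) = -5 - y - 5*P - 4*P*y (h(P, y) = ((-4*P)*y - 5) - (5*P + y) = (-4*P*y - 5) - (y + 5*P) = (-5 - 4*P*y) + (-y - 5*P) = -5 - y - 5*P - 4*P*y)
(h(-3, 2) + k(2))² = ((-5 - 1*2 - 5*(-3) - 4*(-3)*2) + 2)² = ((-5 - 2 + 15 + 24) + 2)² = (32 + 2)² = 34² = 1156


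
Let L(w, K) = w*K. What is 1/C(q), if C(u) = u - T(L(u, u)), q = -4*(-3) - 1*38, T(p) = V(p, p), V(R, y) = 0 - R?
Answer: 1/650 ≈ 0.0015385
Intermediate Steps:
V(R, y) = -R
L(w, K) = K*w
T(p) = -p
q = -26 (q = 12 - 38 = -26)
C(u) = u + u² (C(u) = u - (-1)*u*u = u - (-1)*u² = u + u²)
1/C(q) = 1/(-26*(1 - 26)) = 1/(-26*(-25)) = 1/650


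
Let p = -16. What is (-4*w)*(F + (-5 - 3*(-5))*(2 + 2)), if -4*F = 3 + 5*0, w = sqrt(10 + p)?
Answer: -157*I*sqrt(6) ≈ -384.57*I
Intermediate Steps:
w = I*sqrt(6) (w = sqrt(10 - 16) = sqrt(-6) = I*sqrt(6) ≈ 2.4495*I)
F = -3/4 (F = -(3 + 5*0)/4 = -(3 + 0)/4 = -1/4*3 = -3/4 ≈ -0.75000)
(-4*w)*(F + (-5 - 3*(-5))*(2 + 2)) = (-4*I*sqrt(6))*(-3/4 + (-5 - 3*(-5))*(2 + 2)) = (-4*I*sqrt(6))*(-3/4 + (-5 + 15)*4) = (-4*I*sqrt(6))*(-3/4 + 10*4) = (-4*I*sqrt(6))*(-3/4 + 40) = -4*I*sqrt(6)*(157/4) = -157*I*sqrt(6)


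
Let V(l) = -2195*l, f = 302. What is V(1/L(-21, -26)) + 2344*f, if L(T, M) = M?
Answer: 18407283/26 ≈ 7.0797e+5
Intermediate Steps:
V(1/L(-21, -26)) + 2344*f = -2195/(-26) + 2344*302 = -2195*(-1/26) + 707888 = 2195/26 + 707888 = 18407283/26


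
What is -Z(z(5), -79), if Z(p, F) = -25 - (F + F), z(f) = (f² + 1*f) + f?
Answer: -133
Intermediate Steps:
z(f) = f² + 2*f (z(f) = (f² + f) + f = (f + f²) + f = f² + 2*f)
Z(p, F) = -25 - 2*F
-Z(z(5), -79) = -(-25 - 2*(-79)) = -(-25 + 158) = -1*133 = -133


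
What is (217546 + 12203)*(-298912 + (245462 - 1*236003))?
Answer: -66501537297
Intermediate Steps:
(217546 + 12203)*(-298912 + (245462 - 1*236003)) = 229749*(-298912 + (245462 - 236003)) = 229749*(-298912 + 9459) = 229749*(-289453) = -66501537297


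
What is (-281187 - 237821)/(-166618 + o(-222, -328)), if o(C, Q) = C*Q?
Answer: 259504/46901 ≈ 5.5330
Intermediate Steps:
(-281187 - 237821)/(-166618 + o(-222, -328)) = (-281187 - 237821)/(-166618 - 222*(-328)) = -519008/(-166618 + 72816) = -519008/(-93802) = -519008*(-1/93802) = 259504/46901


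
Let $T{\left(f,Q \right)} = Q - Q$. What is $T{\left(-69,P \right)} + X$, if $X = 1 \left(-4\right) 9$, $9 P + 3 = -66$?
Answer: $-36$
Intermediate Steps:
$P = - \frac{23}{3}$ ($P = - \frac{1}{3} + \frac{1}{9} \left(-66\right) = - \frac{1}{3} - \frac{22}{3} = - \frac{23}{3} \approx -7.6667$)
$X = -36$ ($X = \left(-4\right) 9 = -36$)
$T{\left(f,Q \right)} = 0$
$T{\left(-69,P \right)} + X = 0 - 36 = -36$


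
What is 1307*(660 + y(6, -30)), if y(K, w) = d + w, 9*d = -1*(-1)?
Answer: 7411997/9 ≈ 8.2356e+5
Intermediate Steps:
d = 1/9 (d = (-1*(-1))/9 = (1/9)*1 = 1/9 ≈ 0.11111)
y(K, w) = 1/9 + w
1307*(660 + y(6, -30)) = 1307*(660 + (1/9 - 30)) = 1307*(660 - 269/9) = 1307*(5671/9) = 7411997/9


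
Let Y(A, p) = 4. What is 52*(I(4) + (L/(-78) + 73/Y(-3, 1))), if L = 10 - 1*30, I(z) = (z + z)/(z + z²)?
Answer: 14747/15 ≈ 983.13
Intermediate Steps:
I(z) = 2*z/(z + z²) (I(z) = (2*z)/(z + z²) = 2*z/(z + z²))
L = -20 (L = 10 - 30 = -20)
52*(I(4) + (L/(-78) + 73/Y(-3, 1))) = 52*(2/(1 + 4) + (-20/(-78) + 73/4)) = 52*(2/5 + (-20*(-1/78) + 73*(¼))) = 52*(2*(⅕) + (10/39 + 73/4)) = 52*(⅖ + 2887/156) = 52*(14747/780) = 14747/15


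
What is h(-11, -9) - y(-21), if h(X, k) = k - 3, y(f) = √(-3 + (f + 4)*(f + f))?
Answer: -12 - 3*√79 ≈ -38.665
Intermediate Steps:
y(f) = √(-3 + 2*f*(4 + f)) (y(f) = √(-3 + (4 + f)*(2*f)) = √(-3 + 2*f*(4 + f)))
h(X, k) = -3 + k
h(-11, -9) - y(-21) = (-3 - 9) - √(-3 + 2*(-21)² + 8*(-21)) = -12 - √(-3 + 2*441 - 168) = -12 - √(-3 + 882 - 168) = -12 - √711 = -12 - 3*√79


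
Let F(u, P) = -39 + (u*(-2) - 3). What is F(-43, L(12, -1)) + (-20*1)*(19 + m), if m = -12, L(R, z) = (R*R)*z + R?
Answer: -96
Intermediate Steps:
L(R, z) = R + z*R² (L(R, z) = R²*z + R = z*R² + R = R + z*R²)
F(u, P) = -42 - 2*u (F(u, P) = -39 + (-2*u - 3) = -39 + (-3 - 2*u) = -42 - 2*u)
F(-43, L(12, -1)) + (-20*1)*(19 + m) = (-42 - 2*(-43)) + (-20*1)*(19 - 12) = (-42 + 86) - 20*7 = 44 - 140 = -96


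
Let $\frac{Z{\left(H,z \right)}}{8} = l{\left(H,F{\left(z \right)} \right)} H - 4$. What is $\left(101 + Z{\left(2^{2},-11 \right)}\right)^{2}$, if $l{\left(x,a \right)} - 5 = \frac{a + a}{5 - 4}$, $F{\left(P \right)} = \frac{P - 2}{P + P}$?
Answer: $\frac{8614225}{121} \approx 71192.0$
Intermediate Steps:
$F{\left(P \right)} = \frac{-2 + P}{2 P}$
$l{\left(x,a \right)} = 5 + 2 a$ ($l{\left(x,a \right)} = 5 + \frac{a + a}{5 - 4} = 5 + \frac{2 a}{1} = 5 + 2 a 1 = 5 + 2 a$)
$Z{\left(H,z \right)} = -32 + 8 H \left(5 + \frac{-2 + z}{z}\right)$ ($Z{\left(H,z \right)} = 8 \left(\left(5 + 2 \frac{-2 + z}{2 z}\right) H - 4\right) = 8 \left(\left(5 + \frac{-2 + z}{z}\right) H - 4\right) = 8 \left(H \left(5 + \frac{-2 + z}{z}\right) - 4\right) = 8 \left(-4 + H \left(5 + \frac{-2 + z}{z}\right)\right) = -32 + 8 H \left(5 + \frac{-2 + z}{z}\right)$)
$\left(101 + Z{\left(2^{2},-11 \right)}\right)^{2} = \left(101 - \left(32 - 192 + \frac{16 \cdot 2^{2}}{-11}\right)\right)^{2} = \left(101 - \left(-160 - \frac{64}{11}\right)\right)^{2} = \left(101 + \left(-32 + 192 + \frac{64}{11}\right)\right)^{2} = \left(101 + \frac{1824}{11}\right)^{2} = \left(\frac{2935}{11}\right)^{2} = \frac{8614225}{121}$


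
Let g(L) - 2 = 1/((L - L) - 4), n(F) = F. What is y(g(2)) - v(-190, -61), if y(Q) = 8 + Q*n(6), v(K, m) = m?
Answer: 159/2 ≈ 79.500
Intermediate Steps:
g(L) = 7/4 (g(L) = 2 + 1/((L - L) - 4) = 2 + 1/(0 - 4) = 2 + 1/(-4) = 2 - 1/4 = 7/4)
y(Q) = 8 + 6*Q (y(Q) = 8 + Q*6 = 8 + 6*Q)
y(g(2)) - v(-190, -61) = (8 + 6*(7/4)) - 1*(-61) = (8 + 21/2) + 61 = 37/2 + 61 = 159/2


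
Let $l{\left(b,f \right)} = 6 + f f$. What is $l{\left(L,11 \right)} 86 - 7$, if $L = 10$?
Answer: $10915$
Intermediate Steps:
$l{\left(b,f \right)} = 6 + f^{2}$
$l{\left(L,11 \right)} 86 - 7 = \left(6 + 11^{2}\right) 86 - 7 = \left(6 + 121\right) 86 - 7 = 127 \cdot 86 - 7 = 10922 - 7 = 10915$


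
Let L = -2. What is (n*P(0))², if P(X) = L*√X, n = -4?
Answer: 0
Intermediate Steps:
P(X) = -2*√X
(n*P(0))² = (-(-8)*√0)² = (-(-8)*0)² = (-4*0)² = 0² = 0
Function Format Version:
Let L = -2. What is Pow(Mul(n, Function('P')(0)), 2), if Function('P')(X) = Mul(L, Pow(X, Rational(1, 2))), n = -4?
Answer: 0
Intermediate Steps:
Function('P')(X) = Mul(-2, Pow(X, Rational(1, 2)))
Pow(Mul(n, Function('P')(0)), 2) = Pow(Mul(-4, Mul(-2, Pow(0, Rational(1, 2)))), 2) = Pow(Mul(-4, Mul(-2, 0)), 2) = Pow(Mul(-4, 0), 2) = Pow(0, 2) = 0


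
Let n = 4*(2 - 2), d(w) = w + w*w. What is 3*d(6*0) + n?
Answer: 0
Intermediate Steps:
d(w) = w + w²
n = 0 (n = 4*0 = 0)
3*d(6*0) + n = 3*((6*0)*(1 + 6*0)) + 0 = 3*(0*(1 + 0)) + 0 = 3*(0*1) + 0 = 3*0 + 0 = 0 + 0 = 0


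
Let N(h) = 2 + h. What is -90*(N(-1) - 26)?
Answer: 2250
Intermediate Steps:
-90*(N(-1) - 26) = -90*((2 - 1) - 26) = -90*(1 - 26) = -90*(-25) = 2250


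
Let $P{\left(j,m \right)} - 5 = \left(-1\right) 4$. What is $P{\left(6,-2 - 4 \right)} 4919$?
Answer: $4919$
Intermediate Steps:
$P{\left(j,m \right)} = 1$ ($P{\left(j,m \right)} = 5 - 4 = 1$)
$P{\left(6,-2 - 4 \right)} 4919 = 1 \cdot 4919 = 4919$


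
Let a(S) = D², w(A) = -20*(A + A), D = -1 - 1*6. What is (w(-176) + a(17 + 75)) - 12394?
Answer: -5305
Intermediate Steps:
D = -7 (D = -1 - 6 = -7)
w(A) = -40*A
a(S) = 49 (a(S) = (-7)² = 49)
(w(-176) + a(17 + 75)) - 12394 = (-40*(-176) + 49) - 12394 = (7040 + 49) - 12394 = 7089 - 12394 = -5305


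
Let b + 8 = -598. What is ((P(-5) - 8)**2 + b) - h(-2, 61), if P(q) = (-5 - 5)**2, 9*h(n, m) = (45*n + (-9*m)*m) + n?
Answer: 104303/9 ≈ 11589.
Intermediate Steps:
h(n, m) = -m**2 + 46*n/9 (h(n, m) = ((45*n + (-9*m)*m) + n)/9 = ((45*n - 9*m**2) + n)/9 = ((-9*m**2 + 45*n) + n)/9 = (-9*m**2 + 46*n)/9 = -m**2 + 46*n/9)
P(q) = 100 (P(q) = (-10)**2 = 100)
b = -606 (b = -8 - 598 = -606)
((P(-5) - 8)**2 + b) - h(-2, 61) = ((100 - 8)**2 - 606) - (-1*61**2 + (46/9)*(-2)) = (92**2 - 606) - (-1*3721 - 92/9) = (8464 - 606) - (-3721 - 92/9) = 7858 - 1*(-33581/9) = 7858 + 33581/9 = 104303/9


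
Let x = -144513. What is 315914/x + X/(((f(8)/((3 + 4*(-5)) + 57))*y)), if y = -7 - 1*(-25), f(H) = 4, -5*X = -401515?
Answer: 6446810441/144513 ≈ 44611.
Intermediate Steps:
X = 80303 (X = -1/5*(-401515) = 80303)
y = 18 (y = -7 + 25 = 18)
315914/x + X/(((f(8)/((3 + 4*(-5)) + 57))*y)) = 315914/(-144513) + 80303/(((4/((3 + 4*(-5)) + 57))*18)) = 315914*(-1/144513) + 80303/(((4/((3 - 20) + 57))*18)) = -315914/144513 + 80303/(((4/(-17 + 57))*18)) = -315914/144513 + 80303/(((4/40)*18)) = -315914/144513 + 80303/((((1/40)*4)*18)) = -315914/144513 + 80303/(((1/10)*18)) = -315914/144513 + 80303/(9/5) = -315914/144513 + 80303*(5/9) = -315914/144513 + 401515/9 = 6446810441/144513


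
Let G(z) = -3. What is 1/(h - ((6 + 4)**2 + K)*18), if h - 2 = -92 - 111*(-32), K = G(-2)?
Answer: 1/1716 ≈ 0.00058275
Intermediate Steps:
K = -3
h = 3462 (h = 2 + (-92 - 111*(-32)) = 2 + (-92 + 3552) = 2 + 3460 = 3462)
1/(h - ((6 + 4)**2 + K)*18) = 1/(3462 - ((6 + 4)**2 - 3)*18) = 1/(3462 - (10**2 - 3)*18) = 1/(3462 - (100 - 3)*18) = 1/(3462 - 97*18) = 1/(3462 - 1*1746) = 1/(3462 - 1746) = 1/1716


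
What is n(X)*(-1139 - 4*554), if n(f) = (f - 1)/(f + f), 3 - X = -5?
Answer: -23485/16 ≈ -1467.8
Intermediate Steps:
X = 8 (X = 3 - 1*(-5) = 3 + 5 = 8)
n(f) = (-1 + f)/(2*f) (n(f) = (-1 + f)/((2*f)) = (-1 + f)*(1/(2*f)) = (-1 + f)/(2*f))
n(X)*(-1139 - 4*554) = ((½)*(-1 + 8)/8)*(-1139 - 4*554) = ((½)*(⅛)*7)*(-1139 - 1*2216) = 7*(-1139 - 2216)/16 = (7/16)*(-3355) = -23485/16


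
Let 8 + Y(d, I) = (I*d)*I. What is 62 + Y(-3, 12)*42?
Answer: -18418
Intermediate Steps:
Y(d, I) = -8 + d*I² (Y(d, I) = -8 + (I*d)*I = -8 + d*I²)
62 + Y(-3, 12)*42 = 62 + (-8 - 3*12²)*42 = 62 + (-8 - 3*144)*42 = 62 + (-8 - 432)*42 = 62 - 440*42 = 62 - 18480 = -18418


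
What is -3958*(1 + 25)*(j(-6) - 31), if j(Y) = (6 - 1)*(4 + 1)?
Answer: 617448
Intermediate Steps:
j(Y) = 25 (j(Y) = 5*5 = 25)
-3958*(1 + 25)*(j(-6) - 31) = -3958*(1 + 25)*(25 - 31) = -102908*(-6) = -3958*(-156) = 617448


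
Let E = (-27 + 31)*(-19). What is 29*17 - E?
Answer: 569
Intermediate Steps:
E = -76 (E = 4*(-19) = -76)
29*17 - E = 29*17 - 1*(-76) = 493 + 76 = 569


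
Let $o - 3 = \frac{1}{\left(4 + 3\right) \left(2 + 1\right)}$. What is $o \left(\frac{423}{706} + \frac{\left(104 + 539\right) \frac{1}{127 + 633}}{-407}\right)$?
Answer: $\frac{521553608}{286623645} \approx 1.8196$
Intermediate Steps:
$o = \frac{64}{21}$ ($o = 3 + \frac{1}{\left(4 + 3\right) \left(2 + 1\right)} = 3 + \frac{1}{7 \cdot 3} = 3 + \frac{1}{21} = \frac{64}{21} \approx 3.0476$)
$o \left(\frac{423}{706} + \frac{\left(104 + 539\right) \frac{1}{127 + 633}}{-407}\right) = \frac{64 \left(\frac{423}{706} + \frac{\left(104 + 539\right) \frac{1}{127 + 633}}{-407}\right)}{21} = \frac{64 \left(423 \cdot \frac{1}{706} + \frac{643}{760} \left(- \frac{1}{407}\right)\right)}{21} = \frac{64 \left(\frac{423}{706} + 643 \cdot \frac{1}{760} \left(- \frac{1}{407}\right)\right)}{21} = \frac{64 \left(\frac{423}{706} + \frac{643}{760} \left(- \frac{1}{407}\right)\right)}{21} = \frac{64 \left(\frac{423}{706} - \frac{643}{309320}\right)}{21} = \frac{64}{21} \cdot \frac{65194201}{109189960} = \frac{521553608}{286623645}$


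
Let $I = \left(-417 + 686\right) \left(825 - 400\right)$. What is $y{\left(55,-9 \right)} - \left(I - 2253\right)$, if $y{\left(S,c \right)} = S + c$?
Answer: $-112026$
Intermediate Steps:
$I = 114325$ ($I = 269 \cdot 425 = 114325$)
$y{\left(55,-9 \right)} - \left(I - 2253\right) = \left(55 - 9\right) - \left(114325 - 2253\right) = 46 - 112072 = -112026$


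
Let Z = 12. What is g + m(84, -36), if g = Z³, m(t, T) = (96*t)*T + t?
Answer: -288492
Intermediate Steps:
m(t, T) = t + 96*T*t (m(t, T) = 96*T*t + t = t + 96*T*t)
g = 1728 (g = 12³ = 1728)
g + m(84, -36) = 1728 + 84*(1 + 96*(-36)) = 1728 + 84*(1 - 3456) = 1728 + 84*(-3455) = 1728 - 290220 = -288492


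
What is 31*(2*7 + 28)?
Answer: 1302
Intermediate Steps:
31*(2*7 + 28) = 31*(14 + 28) = 31*42 = 1302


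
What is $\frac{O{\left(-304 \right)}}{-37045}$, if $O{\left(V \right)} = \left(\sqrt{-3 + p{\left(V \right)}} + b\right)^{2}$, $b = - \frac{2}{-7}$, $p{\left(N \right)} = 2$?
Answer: $\frac{9}{363041} - \frac{4 i}{259315} \approx 2.4791 \cdot 10^{-5} - 1.5425 \cdot 10^{-5} i$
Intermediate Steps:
$b = \frac{2}{7}$ ($b = \left(-2\right) \left(- \frac{1}{7}\right) = \frac{2}{7} \approx 0.28571$)
$O{\left(V \right)} = \left(\frac{2}{7} + i\right)^{2}$ ($O{\left(V \right)} = \left(\sqrt{-3 + 2} + \frac{2}{7}\right)^{2} = \left(\sqrt{-1} + \frac{2}{7}\right)^{2} = \left(i + \frac{2}{7}\right)^{2} = \left(\frac{2}{7} + i\right)^{2}$)
$\frac{O{\left(-304 \right)}}{-37045} = \frac{- \frac{45}{49} + \frac{4 i}{7}}{-37045} = \left(- \frac{45}{49} + \frac{4 i}{7}\right) \left(- \frac{1}{37045}\right) = \frac{9}{363041} - \frac{4 i}{259315}$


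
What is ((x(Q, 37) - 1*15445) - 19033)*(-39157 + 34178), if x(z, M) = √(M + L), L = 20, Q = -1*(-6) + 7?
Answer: 171665962 - 4979*√57 ≈ 1.7163e+8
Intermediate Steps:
Q = 13 (Q = 6 + 7 = 13)
x(z, M) = √(20 + M) (x(z, M) = √(M + 20) = √(20 + M))
((x(Q, 37) - 1*15445) - 19033)*(-39157 + 34178) = ((√(20 + 37) - 1*15445) - 19033)*(-39157 + 34178) = ((√57 - 15445) - 19033)*(-4979) = ((-15445 + √57) - 19033)*(-4979) = (-34478 + √57)*(-4979) = 171665962 - 4979*√57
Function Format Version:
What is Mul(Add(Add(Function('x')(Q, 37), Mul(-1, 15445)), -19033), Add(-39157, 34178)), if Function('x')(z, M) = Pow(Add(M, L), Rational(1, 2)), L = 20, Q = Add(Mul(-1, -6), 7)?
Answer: Add(171665962, Mul(-4979, Pow(57, Rational(1, 2)))) ≈ 1.7163e+8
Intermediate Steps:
Q = 13 (Q = Add(6, 7) = 13)
Function('x')(z, M) = Pow(Add(20, M), Rational(1, 2)) (Function('x')(z, M) = Pow(Add(M, 20), Rational(1, 2)) = Pow(Add(20, M), Rational(1, 2)))
Mul(Add(Add(Function('x')(Q, 37), Mul(-1, 15445)), -19033), Add(-39157, 34178)) = Mul(Add(Add(Pow(Add(20, 37), Rational(1, 2)), Mul(-1, 15445)), -19033), Add(-39157, 34178)) = Mul(Add(Add(Pow(57, Rational(1, 2)), -15445), -19033), -4979) = Mul(Add(Add(-15445, Pow(57, Rational(1, 2))), -19033), -4979) = Mul(Add(-34478, Pow(57, Rational(1, 2))), -4979) = Add(171665962, Mul(-4979, Pow(57, Rational(1, 2))))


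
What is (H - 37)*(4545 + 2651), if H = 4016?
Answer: 28632884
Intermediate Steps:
(H - 37)*(4545 + 2651) = (4016 - 37)*(4545 + 2651) = 3979*7196 = 28632884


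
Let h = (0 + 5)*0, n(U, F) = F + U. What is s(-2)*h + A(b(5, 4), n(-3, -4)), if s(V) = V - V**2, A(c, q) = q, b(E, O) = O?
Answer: -7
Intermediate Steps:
h = 0 (h = 5*0 = 0)
s(-2)*h + A(b(5, 4), n(-3, -4)) = -2*(1 - 1*(-2))*0 + (-4 - 3) = -2*(1 + 2)*0 - 7 = -2*3*0 - 7 = -6*0 - 7 = 0 - 7 = -7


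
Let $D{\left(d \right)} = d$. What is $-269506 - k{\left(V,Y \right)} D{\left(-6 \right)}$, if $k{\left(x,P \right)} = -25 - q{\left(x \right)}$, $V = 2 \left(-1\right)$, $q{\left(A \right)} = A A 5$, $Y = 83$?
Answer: $-269776$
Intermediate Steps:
$q{\left(A \right)} = 5 A^{2}$ ($q{\left(A \right)} = A^{2} \cdot 5 = 5 A^{2}$)
$V = -2$
$k{\left(x,P \right)} = -25 - 5 x^{2}$
$-269506 - k{\left(V,Y \right)} D{\left(-6 \right)} = -269506 - \left(-25 - 5 \left(-2\right)^{2}\right) \left(-6\right) = -269506 - \left(-25 - 20\right) \left(-6\right) = -269506 - \left(-45\right) \left(-6\right) = -269506 - 270 = -269776$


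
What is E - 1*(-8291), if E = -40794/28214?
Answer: 116940740/14107 ≈ 8289.5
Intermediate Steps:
E = -20397/14107 (E = -40794*1/28214 = -20397/14107 ≈ -1.4459)
E - 1*(-8291) = -20397/14107 - 1*(-8291) = -20397/14107 + 8291 = 116940740/14107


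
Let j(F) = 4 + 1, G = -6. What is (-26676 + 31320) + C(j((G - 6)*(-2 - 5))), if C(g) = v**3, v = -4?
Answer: 4580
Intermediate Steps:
j(F) = 5
C(g) = -64 (C(g) = (-4)**3 = -64)
(-26676 + 31320) + C(j((G - 6)*(-2 - 5))) = (-26676 + 31320) - 64 = 4644 - 64 = 4580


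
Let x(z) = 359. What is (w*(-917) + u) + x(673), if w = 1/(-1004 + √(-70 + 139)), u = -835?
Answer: -478862104/1007947 + 917*√69/1007947 ≈ -475.08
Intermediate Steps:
w = 1/(-1004 + √69) ≈ -0.0010043
(w*(-917) + u) + x(673) = ((-1004/1007947 - √69/1007947)*(-917) - 835) + 359 = ((920668/1007947 + 917*√69/1007947) - 835) + 359 = (-840715077/1007947 + 917*√69/1007947) + 359 = -478862104/1007947 + 917*√69/1007947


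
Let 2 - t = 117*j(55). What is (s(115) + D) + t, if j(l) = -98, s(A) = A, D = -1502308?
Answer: -1490725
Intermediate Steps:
t = 11468 (t = 2 - 117*(-98) = 2 - 1*(-11466) = 2 + 11466 = 11468)
(s(115) + D) + t = (115 - 1502308) + 11468 = -1502193 + 11468 = -1490725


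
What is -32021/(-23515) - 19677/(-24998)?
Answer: 1263165613/587827970 ≈ 2.1489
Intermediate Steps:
-32021/(-23515) - 19677/(-24998) = -32021*(-1/23515) - 19677*(-1/24998) = 32021/23515 + 19677/24998 = 1263165613/587827970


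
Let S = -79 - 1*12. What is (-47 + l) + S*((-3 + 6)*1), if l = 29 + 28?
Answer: -263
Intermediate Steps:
l = 57
S = -91 (S = -79 - 12 = -91)
(-47 + l) + S*((-3 + 6)*1) = (-47 + 57) - 91*(-3 + 6) = 10 - 273 = -263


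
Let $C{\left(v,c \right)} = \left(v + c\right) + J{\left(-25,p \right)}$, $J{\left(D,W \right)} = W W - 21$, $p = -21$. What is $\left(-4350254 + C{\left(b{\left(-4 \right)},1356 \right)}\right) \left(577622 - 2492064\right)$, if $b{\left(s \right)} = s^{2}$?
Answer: $8324878288204$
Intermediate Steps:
$J{\left(D,W \right)} = -21 + W^{2}$ ($J{\left(D,W \right)} = W^{2} - 21 = -21 + W^{2}$)
$C{\left(v,c \right)} = 420 + c + v$ ($C{\left(v,c \right)} = \left(v + c\right) - \left(21 - \left(-21\right)^{2}\right) = \left(c + v\right) + \left(-21 + 441\right) = \left(c + v\right) + 420 = 420 + c + v$)
$\left(-4350254 + C{\left(b{\left(-4 \right)},1356 \right)}\right) \left(577622 - 2492064\right) = \left(-4350254 + \left(420 + 1356 + \left(-4\right)^{2}\right)\right) \left(577622 - 2492064\right) = \left(-4350254 + \left(420 + 1356 + 16\right)\right) \left(577622 - 2492064\right) = \left(-4350254 + 1792\right) \left(577622 - 2492064\right) = \left(-4348462\right) \left(-1914442\right) = 8324878288204$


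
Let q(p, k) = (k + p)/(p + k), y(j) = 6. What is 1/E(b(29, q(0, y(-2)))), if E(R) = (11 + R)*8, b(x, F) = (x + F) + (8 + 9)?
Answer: 1/464 ≈ 0.0021552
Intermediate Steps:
q(p, k) = 1 (q(p, k) = (k + p)/(k + p) = 1)
b(x, F) = 17 + F + x (b(x, F) = (F + x) + 17 = 17 + F + x)
E(R) = 88 + 8*R
1/E(b(29, q(0, y(-2)))) = 1/(88 + 8*(17 + 1 + 29)) = 1/(88 + 8*47) = 1/(88 + 376) = 1/464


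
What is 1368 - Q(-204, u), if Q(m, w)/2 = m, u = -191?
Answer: 1776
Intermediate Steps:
Q(m, w) = 2*m
1368 - Q(-204, u) = 1368 - 2*(-204) = 1368 - 1*(-408) = 1368 + 408 = 1776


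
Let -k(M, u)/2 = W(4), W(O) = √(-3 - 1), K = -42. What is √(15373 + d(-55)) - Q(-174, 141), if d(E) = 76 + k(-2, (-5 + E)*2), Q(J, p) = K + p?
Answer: -99 + √(15449 - 4*I) ≈ 25.294 - 0.016091*I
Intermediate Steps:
Q(J, p) = -42 + p
W(O) = 2*I (W(O) = √(-4) = 2*I)
k(M, u) = -4*I
d(E) = 76 - 4*I
√(15373 + d(-55)) - Q(-174, 141) = √(15373 + (76 - 4*I)) - (-42 + 141) = √(15449 - 4*I) - 1*99 = √(15449 - 4*I) - 99 = -99 + √(15449 - 4*I)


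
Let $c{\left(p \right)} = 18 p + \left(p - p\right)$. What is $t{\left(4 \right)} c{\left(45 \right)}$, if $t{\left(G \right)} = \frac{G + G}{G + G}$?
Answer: $810$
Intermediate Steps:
$t{\left(G \right)} = 1$ ($t{\left(G \right)} = \frac{2 G}{2 G} = 2 G \frac{1}{2 G} = 1$)
$c{\left(p \right)} = 18 p$ ($c{\left(p \right)} = 18 p + 0 = 18 p$)
$t{\left(4 \right)} c{\left(45 \right)} = 1 \cdot 18 \cdot 45 = 1 \cdot 810 = 810$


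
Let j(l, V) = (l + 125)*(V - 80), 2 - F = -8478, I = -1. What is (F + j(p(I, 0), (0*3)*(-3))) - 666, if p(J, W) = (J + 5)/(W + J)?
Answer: -1866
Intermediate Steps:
F = 8480 (F = 2 - 1*(-8478) = 2 + 8478 = 8480)
p(J, W) = (5 + J)/(J + W)
j(l, V) = (-80 + V)*(125 + l) (j(l, V) = (125 + l)*(-80 + V) = (-80 + V)*(125 + l))
(F + j(p(I, 0), (0*3)*(-3))) - 666 = (8480 + (-10000 - 80*(5 - 1)/(-1 + 0) + 125*((0*3)*(-3)) + ((0*3)*(-3))*((5 - 1)/(-1 + 0)))) - 666 = (8480 + (-10000 - 80*4/(-1) + 125*(0*(-3)) + (0*(-3))*(4/(-1)))) - 666 = (8480 + (-10000 - (-80)*4 + 125*0 + 0*(-1*4))) - 666 = (8480 + (-10000 - 80*(-4) + 0 + 0*(-4))) - 666 = (8480 + (-10000 + 320 + 0 + 0)) - 666 = (8480 - 9680) - 666 = -1200 - 666 = -1866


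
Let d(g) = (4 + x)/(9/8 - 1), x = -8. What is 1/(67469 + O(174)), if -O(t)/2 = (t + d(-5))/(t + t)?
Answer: 87/5869732 ≈ 1.4822e-5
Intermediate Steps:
d(g) = -32 (d(g) = (4 - 8)/(9/8 - 1) = -4/(9*(⅛) - 1) = -4/(9/8 - 1) = -4/⅛ = -4*8 = -32)
O(t) = -(-32 + t)/t (O(t) = -2*(t - 32)/(t + t) = -2*(-32 + t)/(2*t) = -2*(-32 + t)*1/(2*t) = -(-32 + t)/t)
1/(67469 + O(174)) = 1/(67469 + (32 - 1*174)/174) = 1/(67469 + (32 - 174)/174) = 1/(67469 + (1/174)*(-142)) = 1/(67469 - 71/87) = 1/(5869732/87) = 87/5869732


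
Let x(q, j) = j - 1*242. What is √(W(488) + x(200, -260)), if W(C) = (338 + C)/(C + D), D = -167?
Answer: 2*I*√12865359/321 ≈ 22.348*I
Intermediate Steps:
x(q, j) = -242 + j (x(q, j) = j - 242 = -242 + j)
W(C) = (338 + C)/(-167 + C) (W(C) = (338 + C)/(C - 167) = (338 + C)/(-167 + C))
√(W(488) + x(200, -260)) = √((338 + 488)/(-167 + 488) + (-242 - 260)) = √(826/321 - 502) = √(-160316/321) = 2*I*√12865359/321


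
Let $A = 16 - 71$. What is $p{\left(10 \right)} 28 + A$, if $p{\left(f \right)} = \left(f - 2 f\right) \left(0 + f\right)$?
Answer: $-2855$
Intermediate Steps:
$A = -55$ ($A = 16 - 71 = -55$)
$p{\left(f \right)} = - f^{2}$ ($p{\left(f \right)} = - f f = - f^{2}$)
$p{\left(10 \right)} 28 + A = - 10^{2} \cdot 28 - 55 = \left(-1\right) 100 \cdot 28 - 55 = \left(-100\right) 28 - 55 = -2800 - 55 = -2855$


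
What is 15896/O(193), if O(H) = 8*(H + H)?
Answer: 1987/386 ≈ 5.1477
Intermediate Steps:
O(H) = 16*H (O(H) = 8*(2*H) = 16*H)
15896/O(193) = 15896/((16*193)) = 15896/3088 = 15896*(1/3088) = 1987/386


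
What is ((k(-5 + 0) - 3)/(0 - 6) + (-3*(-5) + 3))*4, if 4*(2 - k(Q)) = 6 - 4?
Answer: 73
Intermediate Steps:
k(Q) = 3/2 (k(Q) = 2 - (6 - 4)/4 = 2 - 1/4*2 = 2 - 1/2 = 3/2)
((k(-5 + 0) - 3)/(0 - 6) + (-3*(-5) + 3))*4 = ((3/2 - 3)/(0 - 6) + (-3*(-5) + 3))*4 = (-3/2/(-6) + (15 + 3))*4 = (-3/2*(-1/6) + 18)*4 = (1/4 + 18)*4 = (73/4)*4 = 73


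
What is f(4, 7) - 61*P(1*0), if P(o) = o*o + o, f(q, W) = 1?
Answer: 1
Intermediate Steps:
P(o) = o + o² (P(o) = o² + o = o + o²)
f(4, 7) - 61*P(1*0) = 1 - 61*1*0*(1 + 1*0) = 1 - 0*(1 + 0) = 1 - 0 = 1 - 61*0 = 1 + 0 = 1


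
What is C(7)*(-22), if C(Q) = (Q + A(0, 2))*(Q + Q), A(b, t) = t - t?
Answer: -2156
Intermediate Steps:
A(b, t) = 0
C(Q) = 2*Q² (C(Q) = (Q + 0)*(Q + Q) = Q*(2*Q) = 2*Q²)
C(7)*(-22) = (2*7²)*(-22) = (2*49)*(-22) = 98*(-22) = -2156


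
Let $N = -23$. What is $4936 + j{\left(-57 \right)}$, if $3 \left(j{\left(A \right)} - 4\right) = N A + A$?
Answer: $5358$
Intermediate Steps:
$j{\left(A \right)} = 4 - \frac{22 A}{3}$ ($j{\left(A \right)} = 4 + \frac{- 23 A + A}{3} = 4 + \frac{\left(-22\right) A}{3} = 4 - \frac{22 A}{3}$)
$4936 + j{\left(-57 \right)} = 4936 + \left(4 - -418\right) = 4936 + \left(4 + 418\right) = 4936 + 422 = 5358$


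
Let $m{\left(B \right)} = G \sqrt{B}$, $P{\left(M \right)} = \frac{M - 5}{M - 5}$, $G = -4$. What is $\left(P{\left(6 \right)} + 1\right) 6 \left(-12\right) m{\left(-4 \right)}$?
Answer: $1152 i \approx 1152.0 i$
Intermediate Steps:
$P{\left(M \right)} = 1$ ($P{\left(M \right)} = \frac{-5 + M}{-5 + M} = 1$)
$m{\left(B \right)} = - 4 \sqrt{B}$
$\left(P{\left(6 \right)} + 1\right) 6 \left(-12\right) m{\left(-4 \right)} = \left(1 + 1\right) 6 \left(-12\right) \left(- 4 \sqrt{-4}\right) = 2 \cdot 6 \left(-12\right) \left(- 4 \cdot 2 i\right) = 12 \left(-12\right) \left(- 8 i\right) = - 144 \left(- 8 i\right) = 1152 i$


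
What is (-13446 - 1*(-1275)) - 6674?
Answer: -18845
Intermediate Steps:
(-13446 - 1*(-1275)) - 6674 = (-13446 + 1275) - 6674 = -12171 - 6674 = -18845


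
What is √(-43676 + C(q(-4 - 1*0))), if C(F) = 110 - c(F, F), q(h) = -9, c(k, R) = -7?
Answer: I*√43559 ≈ 208.71*I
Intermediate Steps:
C(F) = 117 (C(F) = 110 - 1*(-7) = 110 + 7 = 117)
√(-43676 + C(q(-4 - 1*0))) = √(-43676 + 117) = √(-43559) = I*√43559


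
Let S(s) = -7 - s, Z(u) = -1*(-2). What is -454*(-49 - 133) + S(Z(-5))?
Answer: 82619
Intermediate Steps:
Z(u) = 2
-454*(-49 - 133) + S(Z(-5)) = -454*(-49 - 133) + (-7 - 1*2) = -454*(-182) + (-7 - 2) = 82628 - 9 = 82619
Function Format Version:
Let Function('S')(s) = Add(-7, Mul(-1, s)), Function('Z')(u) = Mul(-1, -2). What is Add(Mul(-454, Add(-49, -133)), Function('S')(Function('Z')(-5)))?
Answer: 82619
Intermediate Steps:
Function('Z')(u) = 2
Add(Mul(-454, Add(-49, -133)), Function('S')(Function('Z')(-5))) = Add(Mul(-454, Add(-49, -133)), Add(-7, Mul(-1, 2))) = Add(Mul(-454, -182), Add(-7, -2)) = Add(82628, -9) = 82619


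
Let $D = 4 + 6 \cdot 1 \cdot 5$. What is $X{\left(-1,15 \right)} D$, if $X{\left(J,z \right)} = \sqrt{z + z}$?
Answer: $34 \sqrt{30} \approx 186.23$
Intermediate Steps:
$X{\left(J,z \right)} = \sqrt{2} \sqrt{z}$ ($X{\left(J,z \right)} = \sqrt{2 z} = \sqrt{2} \sqrt{z}$)
$D = 34$ ($D = 4 + 6 \cdot 5 = 4 + 30 = 34$)
$X{\left(-1,15 \right)} D = \sqrt{2} \sqrt{15} \cdot 34 = \sqrt{30} \cdot 34 = 34 \sqrt{30}$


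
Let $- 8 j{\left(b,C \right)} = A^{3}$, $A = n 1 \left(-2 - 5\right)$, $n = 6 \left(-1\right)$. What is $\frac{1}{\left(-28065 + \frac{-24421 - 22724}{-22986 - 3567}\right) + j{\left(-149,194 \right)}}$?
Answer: $- \frac{8851}{330356711} \approx -2.6792 \cdot 10^{-5}$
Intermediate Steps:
$n = -6$
$A = 42$ ($A = \left(-6\right) 1 \left(-2 - 5\right) = - 6 \left(-2 - 5\right) = \left(-6\right) \left(-7\right) = 42$)
$j{\left(b,C \right)} = -9261$ ($j{\left(b,C \right)} = - \frac{42^{3}}{8} = \left(- \frac{1}{8}\right) 74088 = -9261$)
$\frac{1}{\left(-28065 + \frac{-24421 - 22724}{-22986 - 3567}\right) + j{\left(-149,194 \right)}} = \frac{1}{\left(-28065 + \frac{-24421 - 22724}{-22986 - 3567}\right) - 9261} = \frac{1}{\left(-28065 - \frac{47145}{-26553}\right) - 9261} = \frac{1}{\left(-28065 - - \frac{15715}{8851}\right) - 9261} = \frac{1}{\left(-28065 + \frac{15715}{8851}\right) - 9261} = \frac{1}{- \frac{248387600}{8851} - 9261} = \frac{1}{- \frac{330356711}{8851}} = - \frac{8851}{330356711}$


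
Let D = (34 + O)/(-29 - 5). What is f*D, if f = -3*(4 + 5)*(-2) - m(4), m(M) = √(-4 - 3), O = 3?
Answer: -999/17 + 37*I*√7/34 ≈ -58.765 + 2.8792*I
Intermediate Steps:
m(M) = I*√7 (m(M) = √(-7) = I*√7)
f = 54 - I*√7 (f = -3*(4 + 5)*(-2) - I*√7 = -3*9*(-2) - I*√7 = -27*(-2) - I*√7 = 54 - I*√7 ≈ 54.0 - 2.6458*I)
D = -37/34 (D = (34 + 3)/(-29 - 5) = 37/(-34) = 37*(-1/34) = -37/34 ≈ -1.0882)
f*D = (54 - I*√7)*(-37/34) = -999/17 + 37*I*√7/34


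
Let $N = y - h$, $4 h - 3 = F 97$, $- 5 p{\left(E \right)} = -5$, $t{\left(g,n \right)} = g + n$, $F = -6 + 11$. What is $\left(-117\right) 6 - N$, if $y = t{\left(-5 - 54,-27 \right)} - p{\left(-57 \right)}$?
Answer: $-493$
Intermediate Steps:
$F = 5$
$p{\left(E \right)} = 1$ ($p{\left(E \right)} = \left(- \frac{1}{5}\right) \left(-5\right) = 1$)
$h = 122$ ($h = \frac{3}{4} + \frac{5 \cdot 97}{4} = \frac{3}{4} + \frac{1}{4} \cdot 485 = \frac{3}{4} + \frac{485}{4} = 122$)
$y = -87$ ($y = \left(\left(-5 - 54\right) - 27\right) - 1 = \left(-59 - 27\right) - 1 = -86 - 1 = -87$)
$N = -209$ ($N = -87 - 122 = -209$)
$\left(-117\right) 6 - N = \left(-117\right) 6 - -209 = -702 + 209 = -493$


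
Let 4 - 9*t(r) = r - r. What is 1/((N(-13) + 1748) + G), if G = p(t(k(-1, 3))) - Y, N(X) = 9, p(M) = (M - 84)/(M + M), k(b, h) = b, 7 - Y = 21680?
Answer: 1/23336 ≈ 4.2852e-5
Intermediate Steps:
Y = -21673 (Y = 7 - 1*21680 = 7 - 21680 = -21673)
t(r) = 4/9 (t(r) = 4/9 - (r - r)/9 = 4/9 - ⅑*0 = 4/9 + 0 = 4/9)
p(M) = (-84 + M)/(2*M) (p(M) = (-84 + M)/((2*M)) = (-84 + M)*(1/(2*M)) = (-84 + M)/(2*M))
G = 21579 (G = (-84 + 4/9)/(2*(4/9)) - 1*(-21673) = (½)*(9/4)*(-752/9) + 21673 = -94 + 21673 = 21579)
1/((N(-13) + 1748) + G) = 1/((9 + 1748) + 21579) = 1/(1757 + 21579) = 1/23336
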